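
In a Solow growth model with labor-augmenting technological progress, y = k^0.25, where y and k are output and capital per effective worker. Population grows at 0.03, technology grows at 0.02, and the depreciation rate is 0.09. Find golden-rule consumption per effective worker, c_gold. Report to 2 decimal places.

c_gold ≈ 0.91

The effective depreciation rate is n + g + δ = 0.03 + 0.02 + 0.09 = 0.14.
Setting f'(k) = n+g+δ gives 0.25·k^(0.25−1) = 0.14, hence k_gold = (0.25/0.14)^(1/0.75) ≈ 2.1665.
y_gold = 2.1665^0.25 ≈ 1.2132.
c_gold = y_gold − (n+g+δ)·k_gold = 1.2132 − 0.14·2.1665 ≈ 0.9099.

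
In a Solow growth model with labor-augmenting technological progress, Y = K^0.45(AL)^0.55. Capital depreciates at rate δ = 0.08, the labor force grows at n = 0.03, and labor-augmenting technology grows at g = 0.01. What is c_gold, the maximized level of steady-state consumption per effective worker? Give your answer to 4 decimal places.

c_gold ≈ 1.6219

The effective depreciation rate is n + g + δ = 0.03 + 0.01 + 0.08 = 0.12.
Golden rule sets MPK = n+g+δ: 0.45·k^(0.45−1) = 0.12, so k_gold = (0.45/0.12)^(1/0.55) ≈ 11.0584.
y_gold = 11.0584^0.45 ≈ 2.9489.
c_gold = y_gold − (n+g+δ)·k_gold = 2.9489 − 0.12·11.0584 ≈ 1.6219.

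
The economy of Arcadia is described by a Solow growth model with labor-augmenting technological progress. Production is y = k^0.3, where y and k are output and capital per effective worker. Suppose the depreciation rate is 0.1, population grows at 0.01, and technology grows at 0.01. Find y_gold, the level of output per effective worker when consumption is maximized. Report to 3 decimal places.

y_gold ≈ 1.481

Capital per effective worker breaks even when investment replaces (n + g + δ)·k; here n + g + δ = 0.12.
At the golden rule the marginal product of capital equals n+g+δ: 0.3·k^(0.3−1) = 0.12. Solving, k_gold = (0.3/0.12)^(1/0.7) ≈ 3.7024.
Output: y_gold = k_gold^0.3 = 3.7024^0.3 ≈ 1.4810.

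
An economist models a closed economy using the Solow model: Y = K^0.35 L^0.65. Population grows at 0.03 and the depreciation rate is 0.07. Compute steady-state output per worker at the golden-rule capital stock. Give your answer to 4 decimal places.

y_gold ≈ 1.9632

Break-even investment rate: n + δ = 0.03 + 0.07 = 0.1.
Maximizing c = f(k) − (n+δ)·k gives f'(k) = n+δ, i.e. 0.35·k^(0.35−1) = 0.1, so k_gold = (0.35/0.1)^(1/0.65) ≈ 6.8711.
Output: y_gold = k_gold^0.35 = 6.8711^0.35 ≈ 1.9632.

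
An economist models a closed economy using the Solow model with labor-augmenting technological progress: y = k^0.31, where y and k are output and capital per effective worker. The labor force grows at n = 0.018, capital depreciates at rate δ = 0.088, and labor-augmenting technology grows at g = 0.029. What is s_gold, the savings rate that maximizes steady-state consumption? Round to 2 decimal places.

Capital per effective worker breaks even when investment replaces (n + g + δ)·k; here n + g + δ = 0.135.
At the golden rule MPK = n+g+δ, and in any Cobb-Douglas steady state s = (n+g+δ)·k/y = MPK·k/y = capital's share 0.31.

s_gold = 0.31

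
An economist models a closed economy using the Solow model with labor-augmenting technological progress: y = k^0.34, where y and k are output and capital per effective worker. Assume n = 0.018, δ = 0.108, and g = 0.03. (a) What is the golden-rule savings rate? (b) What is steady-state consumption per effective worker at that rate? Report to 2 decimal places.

(a) s_gold = 0.34; (b) c_gold ≈ 0.99

n + g + δ = 0.018 + 0.03 + 0.108 = 0.156.
For Cobb-Douglas, s_gold equals capital's share: s_gold = 0.34.
Golden rule sets MPK = n+g+δ: 0.34·k^(0.34−1) = 0.156, so k_gold = (0.34/0.156)^(1/0.66) ≈ 3.2558.
y_gold = 3.2558^0.34 ≈ 1.4938; c_gold = (1−0.34)·y_gold ≈ 0.9859.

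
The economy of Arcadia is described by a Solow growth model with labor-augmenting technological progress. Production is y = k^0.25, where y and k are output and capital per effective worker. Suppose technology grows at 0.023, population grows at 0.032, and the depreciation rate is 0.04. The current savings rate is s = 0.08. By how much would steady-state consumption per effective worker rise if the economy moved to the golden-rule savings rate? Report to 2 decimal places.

Δc ≈ 0.17

n + g + δ = 0.032 + 0.023 + 0.04 = 0.095.
Current steady state (s = 0.08): k* = (0.08/0.095)^(1/0.75) ≈ 0.7952, y* = 0.7952^0.25 ≈ 0.9443, c* = (1−0.08)·0.9443 ≈ 0.8688.
At the golden rule the marginal product of capital equals n+g+δ: 0.25·k^(0.25−1) = 0.095. Solving, k_gold = (0.25/0.095)^(1/0.75) ≈ 3.6332.
y_gold = 3.6332^0.25 ≈ 1.3806, c_gold = y_gold − 0.095·k_gold ≈ 1.0355.
Gain: Δc = 1.0355 − 0.8688 ≈ 0.1667.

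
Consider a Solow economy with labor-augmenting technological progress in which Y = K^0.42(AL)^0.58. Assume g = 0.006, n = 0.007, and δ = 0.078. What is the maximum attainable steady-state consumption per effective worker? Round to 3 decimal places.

c_gold ≈ 1.756

Break-even investment rate: n + g + δ = 0.007 + 0.006 + 0.078 = 0.091.
Setting f'(k) = n+g+δ gives 0.42·k^(0.42−1) = 0.091, hence k_gold = (0.42/0.091)^(1/0.58) ≈ 13.9697.
y_gold = 13.9697^0.42 ≈ 3.0268.
c_gold = y_gold − (n+g+δ)·k_gold = 3.0268 − 0.091·13.9697 ≈ 1.7555.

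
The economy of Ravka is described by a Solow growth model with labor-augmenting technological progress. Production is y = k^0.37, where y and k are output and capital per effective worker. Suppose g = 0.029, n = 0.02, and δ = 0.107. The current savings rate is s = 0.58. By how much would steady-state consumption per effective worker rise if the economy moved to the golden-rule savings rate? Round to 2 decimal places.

Δc ≈ 0.14

Capital per effective worker breaks even when investment replaces (n + g + δ)·k; here n + g + δ = 0.156.
Current steady state (s = 0.58): k* = (0.58/0.156)^(1/0.63) ≈ 8.0398, y* = 8.0398^0.37 ≈ 2.1624, c* = (1−0.58)·2.1624 ≈ 0.9082.
Setting f'(k) = n+g+δ gives 0.37·k^(0.37−1) = 0.156, hence k_gold = (0.37/0.156)^(1/0.63) ≈ 3.9388.
y_gold = 3.9388^0.37 ≈ 1.6607, c_gold = y_gold − 0.156·k_gold ≈ 1.0462.
Gain: Δc = 1.0462 − 0.9082 ≈ 0.1380.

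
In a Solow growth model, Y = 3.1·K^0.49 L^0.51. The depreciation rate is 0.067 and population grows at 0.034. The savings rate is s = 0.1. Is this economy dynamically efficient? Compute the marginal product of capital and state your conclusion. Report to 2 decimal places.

n + δ = 0.034 + 0.067 = 0.101.
Steady-state k*: s·A·k^0.49 = 0.101·k gives k* = (0.1·3.1/0.101)^(1/0.51) ≈ 9.0153.
MPK = 0.49·3.1·9.0153^(-0.51) ≈ 0.4949.
MPK > n+δ = 0.101, so the economy is dynamically efficient (under-saving).

dynamically efficient; MPK ≈ 0.49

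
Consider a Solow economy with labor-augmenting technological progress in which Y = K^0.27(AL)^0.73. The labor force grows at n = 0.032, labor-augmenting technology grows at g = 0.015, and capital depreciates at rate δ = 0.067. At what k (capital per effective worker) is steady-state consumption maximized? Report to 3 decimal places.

The effective depreciation rate is n + g + δ = 0.032 + 0.015 + 0.067 = 0.114.
Maximizing c = f(k) − (n+g+δ)·k gives f'(k) = n+g+δ, i.e. 0.27·k^(0.27−1) = 0.114, so k_gold = (0.27/0.114)^(1/0.73) ≈ 3.2580.

k_gold ≈ 3.258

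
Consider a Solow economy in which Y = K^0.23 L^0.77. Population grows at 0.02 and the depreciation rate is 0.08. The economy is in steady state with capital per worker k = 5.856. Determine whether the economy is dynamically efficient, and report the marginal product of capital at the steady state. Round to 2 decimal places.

dynamically inefficient; MPK ≈ 0.06

The effective depreciation rate is n + δ = 0.02 + 0.08 = 0.1.
MPK = 0.23·k^(0.23−1) = 0.23·5.856^(-0.77) ≈ 0.0590.
MPK < 0.1, so the economy is dynamically inefficient (over-saving).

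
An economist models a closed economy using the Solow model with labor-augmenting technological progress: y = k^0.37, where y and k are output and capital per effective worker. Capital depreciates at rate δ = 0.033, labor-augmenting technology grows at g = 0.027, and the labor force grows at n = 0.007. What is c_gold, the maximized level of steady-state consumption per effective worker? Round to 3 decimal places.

c_gold ≈ 1.719

Break-even investment rate: n + g + δ = 0.007 + 0.027 + 0.033 = 0.067.
Golden rule sets MPK = n+g+δ: 0.37·k^(0.37−1) = 0.067, so k_gold = (0.37/0.067)^(1/0.63) ≈ 15.0654.
y_gold = 15.0654^0.37 ≈ 2.7280.
c_gold = y_gold − (n+g+δ)·k_gold = 2.7280 − 0.067·15.0654 ≈ 1.7187.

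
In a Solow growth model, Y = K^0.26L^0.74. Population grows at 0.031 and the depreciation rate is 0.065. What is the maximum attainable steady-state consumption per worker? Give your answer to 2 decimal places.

The effective depreciation rate is n + δ = 0.031 + 0.065 = 0.096.
Maximizing c = f(k) − (n+δ)·k gives f'(k) = n+δ, i.e. 0.26·k^(0.26−1) = 0.096, so k_gold = (0.26/0.096)^(1/0.74) ≈ 3.8436.
y_gold = 3.8436^0.26 ≈ 1.4192.
c_gold = y_gold − (n+δ)·k_gold = 1.4192 − 0.096·3.8436 ≈ 1.0502.

c_gold ≈ 1.05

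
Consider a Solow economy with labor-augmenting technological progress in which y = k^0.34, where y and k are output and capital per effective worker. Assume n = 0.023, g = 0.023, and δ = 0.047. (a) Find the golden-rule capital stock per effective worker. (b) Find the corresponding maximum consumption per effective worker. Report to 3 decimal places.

Break-even investment rate: n + g + δ = 0.023 + 0.023 + 0.047 = 0.093.
Golden rule sets MPK = n+g+δ: 0.34·k^(0.34−1) = 0.093, so k_gold = (0.34/0.093)^(1/0.66) ≈ 7.1289.
y_gold = 7.1289^0.34 ≈ 1.9500; c_gold = y_gold − 0.093·k_gold ≈ 1.2870.

(a) k_gold ≈ 7.129; (b) c_gold ≈ 1.287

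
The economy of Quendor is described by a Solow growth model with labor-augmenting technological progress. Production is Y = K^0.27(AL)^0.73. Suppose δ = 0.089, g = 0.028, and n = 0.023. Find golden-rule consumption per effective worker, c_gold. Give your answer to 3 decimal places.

c_gold ≈ 0.931

n + g + δ = 0.023 + 0.028 + 0.089 = 0.14.
Maximizing c = f(k) − (n+g+δ)·k gives f'(k) = n+g+δ, i.e. 0.27·k^(0.27−1) = 0.14, so k_gold = (0.27/0.14)^(1/0.73) ≈ 2.4589.
y_gold = 2.4589^0.27 ≈ 1.2750.
c_gold = y_gold − (n+g+δ)·k_gold = 1.2750 − 0.14·2.4589 ≈ 0.9307.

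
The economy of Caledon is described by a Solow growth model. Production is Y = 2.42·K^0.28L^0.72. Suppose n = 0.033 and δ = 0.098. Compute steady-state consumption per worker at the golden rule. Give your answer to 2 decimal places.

The effective depreciation rate is n + δ = 0.033 + 0.098 = 0.131.
At the golden rule the marginal product of capital equals n+δ: 0.28·2.42·k^(0.28−1) = 0.131. Solving, k_gold = (0.28·2.42/0.131)^(1/0.72) ≈ 9.8006.
y_gold = 2.42·9.8006^0.28 ≈ 4.5853.
c_gold = y_gold − (n+δ)·k_gold = 4.5853 − 0.131·9.8006 ≈ 3.3014.

c_gold ≈ 3.30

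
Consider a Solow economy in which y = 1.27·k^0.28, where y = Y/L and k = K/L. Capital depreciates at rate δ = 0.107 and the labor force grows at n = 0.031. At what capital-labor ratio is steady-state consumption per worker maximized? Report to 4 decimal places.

Break-even investment rate: n + δ = 0.031 + 0.107 = 0.138.
Maximizing c = f(k) − (n+δ)·k gives f'(k) = n+δ, i.e. 0.28·1.27·k^(0.28−1) = 0.138, so k_gold = (0.28·1.27/0.138)^(1/0.72) ≈ 3.7235.

k_gold ≈ 3.7235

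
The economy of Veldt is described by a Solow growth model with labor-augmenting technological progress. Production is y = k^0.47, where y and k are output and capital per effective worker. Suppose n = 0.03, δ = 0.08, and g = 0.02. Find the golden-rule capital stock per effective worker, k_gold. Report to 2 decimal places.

n + g + δ = 0.03 + 0.02 + 0.08 = 0.13.
Golden rule sets MPK = n+g+δ: 0.47·k^(0.47−1) = 0.13, so k_gold = (0.47/0.13)^(1/0.53) ≈ 11.3011.

k_gold ≈ 11.30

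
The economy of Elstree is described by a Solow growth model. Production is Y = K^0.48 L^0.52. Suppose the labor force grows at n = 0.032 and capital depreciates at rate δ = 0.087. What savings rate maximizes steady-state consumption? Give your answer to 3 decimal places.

Capital per worker breaks even when investment replaces (n + δ)·k; here n + δ = 0.119.
At the golden rule MPK = n+δ, and in any Cobb-Douglas steady state s = (n+δ)·k/y = MPK·k/y = capital's share 0.48.

s_gold = 0.480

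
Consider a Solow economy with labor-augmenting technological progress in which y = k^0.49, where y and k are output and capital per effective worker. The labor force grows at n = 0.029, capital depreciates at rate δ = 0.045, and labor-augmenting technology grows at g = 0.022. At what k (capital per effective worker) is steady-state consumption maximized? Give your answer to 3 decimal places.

k_gold ≈ 24.439

n + g + δ = 0.029 + 0.022 + 0.045 = 0.096.
At the golden rule the marginal product of capital equals n+g+δ: 0.49·k^(0.49−1) = 0.096. Solving, k_gold = (0.49/0.096)^(1/0.51) ≈ 24.4393.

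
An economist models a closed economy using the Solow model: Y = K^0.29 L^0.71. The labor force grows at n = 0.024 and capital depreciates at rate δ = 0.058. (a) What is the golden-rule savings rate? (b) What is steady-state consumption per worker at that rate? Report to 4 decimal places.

The effective depreciation rate is n + δ = 0.024 + 0.058 = 0.082.
For Cobb-Douglas, s_gold equals capital's share: s_gold = 0.29.
Setting f'(k) = n+δ gives 0.29·k^(0.29−1) = 0.082, hence k_gold = (0.29/0.082)^(1/0.71) ≈ 5.9245.
y_gold = 5.9245^0.29 ≈ 1.6752; c_gold = (1−0.29)·y_gold ≈ 1.1894.

(a) s_gold = 0.2900; (b) c_gold ≈ 1.1894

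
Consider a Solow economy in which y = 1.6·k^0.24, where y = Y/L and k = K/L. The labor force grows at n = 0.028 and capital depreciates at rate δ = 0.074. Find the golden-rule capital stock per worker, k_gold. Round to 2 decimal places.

n + δ = 0.028 + 0.074 = 0.102.
Golden rule sets MPK = n+δ: 0.24·1.6·k^(0.24−1) = 0.102, so k_gold = (0.24·1.6/0.102)^(1/0.76) ≈ 5.7219.

k_gold ≈ 5.72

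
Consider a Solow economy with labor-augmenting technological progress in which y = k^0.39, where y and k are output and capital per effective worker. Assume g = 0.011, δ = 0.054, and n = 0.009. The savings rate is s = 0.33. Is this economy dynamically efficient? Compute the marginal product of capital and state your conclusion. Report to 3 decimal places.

dynamically efficient; MPK ≈ 0.087

Break-even investment rate: n + g + δ = 0.009 + 0.011 + 0.054 = 0.074.
Steady-state k*: s·k^0.39 = 0.074·k gives k* = (0.33/0.074)^(1/0.61) ≈ 11.5984.
MPK = 0.39·11.5984^(-0.61) ≈ 0.0875.
MPK > n+g+δ = 0.074, so the economy is dynamically efficient (under-saving).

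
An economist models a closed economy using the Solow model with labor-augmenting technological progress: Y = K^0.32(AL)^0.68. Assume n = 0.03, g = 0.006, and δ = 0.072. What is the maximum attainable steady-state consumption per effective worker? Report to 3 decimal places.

The effective depreciation rate is n + g + δ = 0.03 + 0.006 + 0.072 = 0.108.
Golden rule sets MPK = n+g+δ: 0.32·k^(0.32−1) = 0.108, so k_gold = (0.32/0.108)^(1/0.68) ≈ 4.9399.
y_gold = 4.9399^0.32 ≈ 1.6672.
c_gold = y_gold − (n+g+δ)·k_gold = 1.6672 − 0.108·4.9399 ≈ 1.1337.

c_gold ≈ 1.134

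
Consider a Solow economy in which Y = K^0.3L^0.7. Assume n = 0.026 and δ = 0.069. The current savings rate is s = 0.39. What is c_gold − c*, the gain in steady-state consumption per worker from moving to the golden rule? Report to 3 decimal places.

n + δ = 0.026 + 0.069 = 0.095.
Current steady state (s = 0.39): k* = (0.39/0.095)^(1/0.7) ≈ 7.5197, y* = 7.5197^0.3 ≈ 1.8317, c* = (1−0.39)·1.8317 ≈ 1.1174.
Setting f'(k) = n+δ gives 0.3·k^(0.3−1) = 0.095, hence k_gold = (0.3/0.095)^(1/0.7) ≈ 5.1692.
y_gold = 5.1692^0.3 ≈ 1.6369, c_gold = y_gold − 0.095·k_gold ≈ 1.1458.
Gain: Δc = 1.1458 − 1.1174 ≈ 0.0285.

Δc ≈ 0.028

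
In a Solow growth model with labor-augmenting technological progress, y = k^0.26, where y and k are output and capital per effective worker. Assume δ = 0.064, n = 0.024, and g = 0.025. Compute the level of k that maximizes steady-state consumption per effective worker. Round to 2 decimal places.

Capital per effective worker breaks even when investment replaces (n + g + δ)·k; here n + g + δ = 0.113.
At the golden rule the marginal product of capital equals n+g+δ: 0.26·k^(0.26−1) = 0.113. Solving, k_gold = (0.26/0.113)^(1/0.74) ≈ 3.0835.

k_gold ≈ 3.08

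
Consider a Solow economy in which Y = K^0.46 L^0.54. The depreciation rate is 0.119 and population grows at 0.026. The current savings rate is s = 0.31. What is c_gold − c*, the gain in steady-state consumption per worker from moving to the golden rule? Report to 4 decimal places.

Break-even investment rate: n + δ = 0.026 + 0.119 = 0.145.
Current steady state (s = 0.31): k* = (0.31/0.145)^(1/0.54) ≈ 4.0841, y* = 4.0841^0.46 ≈ 1.9103, c* = (1−0.31)·1.9103 ≈ 1.3181.
Golden rule sets MPK = n+δ: 0.46·k^(0.46−1) = 0.145, so k_gold = (0.46/0.145)^(1/0.54) ≈ 8.4820.
y_gold = 8.4820^0.46 ≈ 2.6737, c_gold = y_gold − 0.145·k_gold ≈ 1.4438.
Gain: Δc = 1.4438 − 1.3181 ≈ 0.1257.

Δc ≈ 0.1257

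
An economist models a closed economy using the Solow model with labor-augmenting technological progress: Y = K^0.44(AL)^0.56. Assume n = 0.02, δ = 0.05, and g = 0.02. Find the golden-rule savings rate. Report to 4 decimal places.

s_gold = 0.4400

Break-even investment rate: n + g + δ = 0.02 + 0.02 + 0.05 = 0.09.
At the golden rule MPK = n+g+δ, and in any Cobb-Douglas steady state s = (n+g+δ)·k/y = MPK·k/y = capital's share 0.44.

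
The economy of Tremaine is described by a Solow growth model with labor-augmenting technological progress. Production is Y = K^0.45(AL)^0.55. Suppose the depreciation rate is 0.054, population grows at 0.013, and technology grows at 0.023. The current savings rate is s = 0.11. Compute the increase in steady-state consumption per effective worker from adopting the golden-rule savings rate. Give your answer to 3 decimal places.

Capital per effective worker breaks even when investment replaces (n + g + δ)·k; here n + g + δ = 0.09.
Current steady state (s = 0.11): k* = (0.11/0.09)^(1/0.55) ≈ 1.4403, y* = 1.4403^0.45 ≈ 1.1784, c* = (1−0.11)·1.1784 ≈ 1.0488.
Golden rule sets MPK = n+g+δ: 0.45·k^(0.45−1) = 0.09, so k_gold = (0.45/0.09)^(1/0.55) ≈ 18.6575.
y_gold = 18.6575^0.45 ≈ 3.7315, c_gold = y_gold − 0.09·k_gold ≈ 2.0523.
Gain: Δc = 2.0523 − 1.0488 ≈ 1.0035.

Δc ≈ 1.004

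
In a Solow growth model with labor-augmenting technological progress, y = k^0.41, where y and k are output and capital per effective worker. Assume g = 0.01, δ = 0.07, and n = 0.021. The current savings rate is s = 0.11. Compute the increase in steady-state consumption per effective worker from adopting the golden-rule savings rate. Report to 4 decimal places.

Δc ≈ 0.6176

Break-even investment rate: n + g + δ = 0.021 + 0.01 + 0.07 = 0.101.
Current steady state (s = 0.11): k* = (0.11/0.101)^(1/0.59) ≈ 1.1557, y* = 1.1557^0.41 ≈ 1.0611, c* = (1−0.11)·1.0611 ≈ 0.9444.
Maximizing c = f(k) − (n+g+δ)·k gives f'(k) = n+g+δ, i.e. 0.41·k^(0.41−1) = 0.101, so k_gold = (0.41/0.101)^(1/0.59) ≈ 10.7471.
y_gold = 10.7471^0.41 ≈ 2.6475, c_gold = y_gold − 0.101·k_gold ≈ 1.5620.
Gain: Δc = 1.5620 − 0.9444 ≈ 0.6176.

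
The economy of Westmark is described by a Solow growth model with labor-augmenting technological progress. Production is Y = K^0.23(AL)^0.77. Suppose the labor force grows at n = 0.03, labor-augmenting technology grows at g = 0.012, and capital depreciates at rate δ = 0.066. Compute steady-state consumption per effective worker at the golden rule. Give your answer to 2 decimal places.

c_gold ≈ 0.97

n + g + δ = 0.03 + 0.012 + 0.066 = 0.108.
Maximizing c = f(k) − (n+g+δ)·k gives f'(k) = n+g+δ, i.e. 0.23·k^(0.23−1) = 0.108, so k_gold = (0.23/0.108)^(1/0.77) ≈ 2.6691.
y_gold = 2.6691^0.23 ≈ 1.2533.
c_gold = y_gold − (n+g+δ)·k_gold = 1.2533 − 0.108·2.6691 ≈ 0.9651.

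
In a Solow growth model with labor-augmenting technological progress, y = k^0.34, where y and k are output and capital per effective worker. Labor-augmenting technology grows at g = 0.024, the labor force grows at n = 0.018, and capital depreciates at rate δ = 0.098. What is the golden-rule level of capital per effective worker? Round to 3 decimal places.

k_gold ≈ 3.836

Break-even investment rate: n + g + δ = 0.018 + 0.024 + 0.098 = 0.14.
Golden rule sets MPK = n+g+δ: 0.34·k^(0.34−1) = 0.14, so k_gold = (0.34/0.14)^(1/0.66) ≈ 3.8359.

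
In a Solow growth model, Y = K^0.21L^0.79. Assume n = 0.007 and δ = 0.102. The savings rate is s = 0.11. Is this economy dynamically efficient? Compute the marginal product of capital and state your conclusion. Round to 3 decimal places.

Capital per worker breaks even when investment replaces (n + δ)·k; here n + δ = 0.109.
Steady-state k*: s·k^0.21 = 0.109·k gives k* = (0.11/0.109)^(1/0.79) ≈ 1.0116.
MPK = 0.21·1.0116^(-0.79) ≈ 0.2081.
MPK > n+δ = 0.109, so the economy is dynamically efficient (under-saving).

dynamically efficient; MPK ≈ 0.208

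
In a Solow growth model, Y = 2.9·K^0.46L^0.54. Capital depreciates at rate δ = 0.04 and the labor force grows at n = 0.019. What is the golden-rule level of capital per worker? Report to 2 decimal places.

k_gold ≈ 322.08

The effective depreciation rate is n + δ = 0.019 + 0.04 = 0.059.
At the golden rule the marginal product of capital equals n+δ: 0.46·2.9·k^(0.46−1) = 0.059. Solving, k_gold = (0.46·2.9/0.059)^(1/0.54) ≈ 322.0847.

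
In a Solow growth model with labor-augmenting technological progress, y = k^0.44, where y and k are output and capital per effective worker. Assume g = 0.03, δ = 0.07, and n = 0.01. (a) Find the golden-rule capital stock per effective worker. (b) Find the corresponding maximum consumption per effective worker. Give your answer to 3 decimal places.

(a) k_gold ≈ 11.888; (b) c_gold ≈ 1.664

The effective depreciation rate is n + g + δ = 0.01 + 0.03 + 0.07 = 0.11.
Maximizing c = f(k) − (n+g+δ)·k gives f'(k) = n+g+δ, i.e. 0.44·k^(0.44−1) = 0.11, so k_gold = (0.44/0.11)^(1/0.56) ≈ 11.8880.
y_gold = 11.8880^0.44 ≈ 2.9720; c_gold = y_gold − 0.11·k_gold ≈ 1.6643.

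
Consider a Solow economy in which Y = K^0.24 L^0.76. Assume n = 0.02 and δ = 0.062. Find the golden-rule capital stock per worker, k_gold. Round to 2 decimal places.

Capital per worker breaks even when investment replaces (n + δ)·k; here n + δ = 0.082.
Setting f'(k) = n+δ gives 0.24·k^(0.24−1) = 0.082, hence k_gold = (0.24/0.082)^(1/0.76) ≈ 4.1085.

k_gold ≈ 4.11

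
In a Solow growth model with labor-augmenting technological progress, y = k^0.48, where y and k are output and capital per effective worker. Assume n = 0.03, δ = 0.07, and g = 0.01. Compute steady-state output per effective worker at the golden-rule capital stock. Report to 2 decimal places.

Capital per effective worker breaks even when investment replaces (n + g + δ)·k; here n + g + δ = 0.11.
Setting f'(k) = n+g+δ gives 0.48·k^(0.48−1) = 0.11, hence k_gold = (0.48/0.11)^(1/0.52) ≈ 17.0011.
Output: y_gold = k_gold^0.48 = 17.0011^0.48 ≈ 3.8961.

y_gold ≈ 3.90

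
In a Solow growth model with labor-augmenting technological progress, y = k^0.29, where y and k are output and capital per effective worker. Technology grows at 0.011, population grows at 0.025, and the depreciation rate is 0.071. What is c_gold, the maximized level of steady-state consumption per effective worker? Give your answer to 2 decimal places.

Break-even investment rate: n + g + δ = 0.025 + 0.011 + 0.071 = 0.107.
Maximizing c = f(k) − (n+g+δ)·k gives f'(k) = n+g+δ, i.e. 0.29·k^(0.29−1) = 0.107, so k_gold = (0.29/0.107)^(1/0.71) ≈ 4.0727.
y_gold = 4.0727^0.29 ≈ 1.5027.
c_gold = y_gold − (n+g+δ)·k_gold = 1.5027 − 0.107·4.0727 ≈ 1.0669.

c_gold ≈ 1.07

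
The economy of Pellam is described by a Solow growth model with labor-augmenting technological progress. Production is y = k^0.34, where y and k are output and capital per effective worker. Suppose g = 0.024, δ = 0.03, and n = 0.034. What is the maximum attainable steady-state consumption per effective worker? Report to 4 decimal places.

Capital per effective worker breaks even when investment replaces (n + g + δ)·k; here n + g + δ = 0.088.
At the golden rule the marginal product of capital equals n+g+δ: 0.34·k^(0.34−1) = 0.088. Solving, k_gold = (0.34/0.088)^(1/0.66) ≈ 7.7515.
y_gold = 7.7515^0.34 ≈ 2.0063.
c_gold = y_gold − (n+g+δ)·k_gold = 2.0063 − 0.088·7.7515 ≈ 1.3241.

c_gold ≈ 1.3241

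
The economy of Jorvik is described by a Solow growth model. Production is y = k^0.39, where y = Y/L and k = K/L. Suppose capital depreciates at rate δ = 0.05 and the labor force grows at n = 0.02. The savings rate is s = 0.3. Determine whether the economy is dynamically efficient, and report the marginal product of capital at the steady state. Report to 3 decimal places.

dynamically efficient; MPK ≈ 0.091

The effective depreciation rate is n + δ = 0.02 + 0.05 = 0.07.
Steady-state k*: s·k^0.39 = 0.07·k gives k* = (0.3/0.07)^(1/0.61) ≈ 10.8668.
MPK = 0.39·10.8668^(-0.61) ≈ 0.0910.
MPK > n+δ = 0.07, so the economy is dynamically efficient (under-saving).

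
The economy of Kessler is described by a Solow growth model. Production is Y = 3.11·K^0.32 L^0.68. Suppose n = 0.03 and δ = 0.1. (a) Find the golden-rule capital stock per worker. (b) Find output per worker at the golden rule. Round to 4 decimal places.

n + δ = 0.03 + 0.1 = 0.13.
Golden rule sets MPK = n+δ: 0.32·3.11·k^(0.32−1) = 0.13, so k_gold = (0.32·3.11/0.13)^(1/0.68) ≈ 19.9504.
y_gold = 3.11·19.9504^0.32 ≈ 8.1048.

(a) k_gold ≈ 19.9504; (b) y_gold ≈ 8.1048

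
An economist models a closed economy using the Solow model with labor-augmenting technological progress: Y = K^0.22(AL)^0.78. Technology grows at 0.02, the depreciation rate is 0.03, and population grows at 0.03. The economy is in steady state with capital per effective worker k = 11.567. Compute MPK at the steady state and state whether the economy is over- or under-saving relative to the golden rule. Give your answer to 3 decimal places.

over-saving; MPK ≈ 0.033

Capital per effective worker breaks even when investment replaces (n + g + δ)·k; here n + g + δ = 0.08.
MPK = 0.22·k^(0.22−1) = 0.22·11.567^(-0.78) ≈ 0.0326.
MPK < 0.08, so the economy is dynamically inefficient (over-saving).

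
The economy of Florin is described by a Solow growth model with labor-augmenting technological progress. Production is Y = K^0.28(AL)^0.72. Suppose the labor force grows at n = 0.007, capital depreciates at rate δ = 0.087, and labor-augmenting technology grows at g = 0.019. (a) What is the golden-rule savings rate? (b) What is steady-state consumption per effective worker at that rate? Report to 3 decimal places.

(a) s_gold = 0.280; (b) c_gold ≈ 1.025

n + g + δ = 0.007 + 0.019 + 0.087 = 0.113.
For Cobb-Douglas, s_gold equals capital's share: s_gold = 0.28.
Maximizing c = f(k) − (n+g+δ)·k gives f'(k) = n+g+δ, i.e. 0.28·k^(0.28−1) = 0.113, so k_gold = (0.28/0.113)^(1/0.72) ≈ 3.5264.
y_gold = 3.5264^0.28 ≈ 1.4232; c_gold = (1−0.28)·y_gold ≈ 1.0247.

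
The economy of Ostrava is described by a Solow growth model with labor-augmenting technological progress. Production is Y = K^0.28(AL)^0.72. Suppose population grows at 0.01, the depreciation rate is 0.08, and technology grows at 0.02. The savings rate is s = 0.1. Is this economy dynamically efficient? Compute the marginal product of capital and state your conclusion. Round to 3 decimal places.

dynamically efficient; MPK ≈ 0.308

Capital per effective worker breaks even when investment replaces (n + g + δ)·k; here n + g + δ = 0.11.
Steady-state k*: s·k^0.28 = 0.11·k gives k* = (0.1/0.11)^(1/0.72) ≈ 0.8760.
MPK = 0.28·0.8760^(-0.72) ≈ 0.3080.
MPK > n+g+δ = 0.11, so the economy is dynamically efficient (under-saving).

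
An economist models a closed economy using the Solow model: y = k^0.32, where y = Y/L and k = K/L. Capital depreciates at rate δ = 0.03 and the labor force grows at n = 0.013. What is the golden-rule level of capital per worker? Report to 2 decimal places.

k_gold ≈ 19.14

Capital per worker breaks even when investment replaces (n + δ)·k; here n + δ = 0.043.
Golden rule sets MPK = n+δ: 0.32·k^(0.32−1) = 0.043, so k_gold = (0.32/0.043)^(1/0.68) ≈ 19.1375.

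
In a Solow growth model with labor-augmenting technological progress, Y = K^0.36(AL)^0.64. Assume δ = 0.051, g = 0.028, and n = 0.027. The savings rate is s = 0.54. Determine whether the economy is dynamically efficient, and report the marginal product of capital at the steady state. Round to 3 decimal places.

dynamically inefficient; MPK ≈ 0.071

Break-even investment rate: n + g + δ = 0.027 + 0.028 + 0.051 = 0.106.
Steady-state k*: s·k^0.36 = 0.106·k gives k* = (0.54/0.106)^(1/0.64) ≈ 12.7299.
MPK = 0.36·12.7299^(-0.64) ≈ 0.0707.
MPK < n+g+δ = 0.106, so the economy is dynamically inefficient (over-saving).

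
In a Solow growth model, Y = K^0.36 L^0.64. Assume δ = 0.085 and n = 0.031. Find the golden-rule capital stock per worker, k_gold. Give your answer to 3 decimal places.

The effective depreciation rate is n + δ = 0.031 + 0.085 = 0.116.
Golden rule sets MPK = n+δ: 0.36·k^(0.36−1) = 0.116, so k_gold = (0.36/0.116)^(1/0.64) ≈ 5.8682.

k_gold ≈ 5.868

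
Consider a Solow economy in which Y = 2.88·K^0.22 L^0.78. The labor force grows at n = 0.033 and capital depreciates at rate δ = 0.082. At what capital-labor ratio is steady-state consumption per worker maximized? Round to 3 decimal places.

k_gold ≈ 8.916

Capital per worker breaks even when investment replaces (n + δ)·k; here n + δ = 0.115.
Maximizing c = f(k) − (n+δ)·k gives f'(k) = n+δ, i.e. 0.22·2.88·k^(0.22−1) = 0.115, so k_gold = (0.22·2.88/0.115)^(1/0.78) ≈ 8.9156.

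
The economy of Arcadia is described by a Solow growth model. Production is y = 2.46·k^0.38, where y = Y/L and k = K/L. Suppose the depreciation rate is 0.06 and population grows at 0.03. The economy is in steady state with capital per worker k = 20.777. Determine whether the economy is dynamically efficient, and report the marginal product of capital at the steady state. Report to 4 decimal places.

dynamically efficient; MPK ≈ 0.1425

The effective depreciation rate is n + δ = 0.03 + 0.06 = 0.09.
MPK = 0.38·2.46·k^(0.38−1) = 0.38·2.46·20.777^(-0.62) ≈ 0.1425.
MPK > 0.09, so the economy is dynamically efficient (under-saving).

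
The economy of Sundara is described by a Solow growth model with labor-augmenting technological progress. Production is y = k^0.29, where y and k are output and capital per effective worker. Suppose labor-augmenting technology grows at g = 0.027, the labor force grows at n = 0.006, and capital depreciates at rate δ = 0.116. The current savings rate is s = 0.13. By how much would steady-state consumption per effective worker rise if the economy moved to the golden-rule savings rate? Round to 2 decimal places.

Δc ≈ 0.11

Break-even investment rate: n + g + δ = 0.006 + 0.027 + 0.116 = 0.149.
Current steady state (s = 0.13): k* = (0.13/0.149)^(1/0.71) ≈ 0.8252, y* = 0.8252^0.29 ≈ 0.9458, c* = (1−0.13)·0.9458 ≈ 0.8229.
At the golden rule the marginal product of capital equals n+g+δ: 0.29·k^(0.29−1) = 0.149. Solving, k_gold = (0.29/0.149)^(1/0.71) ≈ 2.5547.
y_gold = 2.5547^0.29 ≈ 1.3126, c_gold = y_gold − 0.149·k_gold ≈ 0.9319.
Gain: Δc = 0.9319 − 0.8229 ≈ 0.1091.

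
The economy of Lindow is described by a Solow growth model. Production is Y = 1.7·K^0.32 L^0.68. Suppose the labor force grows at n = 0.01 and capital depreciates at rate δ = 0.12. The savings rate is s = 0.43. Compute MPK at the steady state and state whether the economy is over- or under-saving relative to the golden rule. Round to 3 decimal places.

The effective depreciation rate is n + δ = 0.01 + 0.12 = 0.13.
Steady-state k*: s·A·k^0.32 = 0.13·k gives k* = (0.43·1.7/0.13)^(1/0.68) ≈ 12.6737.
MPK = 0.32·1.7·12.6737^(-0.68) ≈ 0.0967.
MPK < n+δ = 0.13, so the economy is dynamically inefficient (over-saving).

over-saving; MPK ≈ 0.097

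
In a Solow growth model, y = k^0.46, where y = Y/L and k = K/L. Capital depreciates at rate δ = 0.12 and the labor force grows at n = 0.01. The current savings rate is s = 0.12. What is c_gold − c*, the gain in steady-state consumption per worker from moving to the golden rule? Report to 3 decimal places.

Capital per worker breaks even when investment replaces (n + δ)·k; here n + δ = 0.13.
Current steady state (s = 0.12): k* = (0.12/0.13)^(1/0.54) ≈ 0.8622, y* = 0.8622^0.46 ≈ 0.9341, c* = (1−0.12)·0.9341 ≈ 0.8220.
Setting f'(k) = n+δ gives 0.46·k^(0.46−1) = 0.13, hence k_gold = (0.46/0.13)^(1/0.54) ≈ 10.3830.
y_gold = 10.3830^0.46 ≈ 2.9343, c_gold = y_gold − 0.13·k_gold ≈ 1.5845.
Gain: Δc = 1.5845 − 0.8220 ≈ 0.7625.

Δc ≈ 0.763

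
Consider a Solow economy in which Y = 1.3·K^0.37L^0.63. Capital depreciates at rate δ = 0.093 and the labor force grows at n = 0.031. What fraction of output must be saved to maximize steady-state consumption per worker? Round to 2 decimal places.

The effective depreciation rate is n + δ = 0.031 + 0.093 = 0.124.
At the golden rule MPK = n+δ, and in any Cobb-Douglas steady state s = (n+δ)·k/y = MPK·k/y = capital's share 0.37.

s_gold = 0.37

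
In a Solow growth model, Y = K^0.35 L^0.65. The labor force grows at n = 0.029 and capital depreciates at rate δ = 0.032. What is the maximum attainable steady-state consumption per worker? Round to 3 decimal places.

c_gold ≈ 1.665

Capital per worker breaks even when investment replaces (n + δ)·k; here n + δ = 0.061.
At the golden rule the marginal product of capital equals n+δ: 0.35·k^(0.35−1) = 0.061. Solving, k_gold = (0.35/0.061)^(1/0.65) ≈ 14.6991.
y_gold = 14.6991^0.35 ≈ 2.5618.
c_gold = y_gold − (n+δ)·k_gold = 2.5618 − 0.061·14.6991 ≈ 1.6652.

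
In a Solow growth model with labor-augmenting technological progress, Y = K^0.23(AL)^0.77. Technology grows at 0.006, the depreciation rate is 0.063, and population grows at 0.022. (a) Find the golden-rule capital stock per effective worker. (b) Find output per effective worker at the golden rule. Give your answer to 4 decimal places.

n + g + δ = 0.022 + 0.006 + 0.063 = 0.091.
Maximizing c = f(k) − (n+g+δ)·k gives f'(k) = n+g+δ, i.e. 0.23·k^(0.23−1) = 0.091, so k_gold = (0.23/0.091)^(1/0.77) ≈ 3.3340.
y_gold = 3.3340^0.23 ≈ 1.3191.

(a) k_gold ≈ 3.3340; (b) y_gold ≈ 1.3191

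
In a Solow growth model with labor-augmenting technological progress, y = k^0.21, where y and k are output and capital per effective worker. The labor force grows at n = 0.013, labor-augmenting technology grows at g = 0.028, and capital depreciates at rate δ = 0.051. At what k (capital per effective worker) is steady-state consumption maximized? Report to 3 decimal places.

k_gold ≈ 2.843

The effective depreciation rate is n + g + δ = 0.013 + 0.028 + 0.051 = 0.092.
At the golden rule the marginal product of capital equals n+g+δ: 0.21·k^(0.21−1) = 0.092. Solving, k_gold = (0.21/0.092)^(1/0.79) ≈ 2.8426.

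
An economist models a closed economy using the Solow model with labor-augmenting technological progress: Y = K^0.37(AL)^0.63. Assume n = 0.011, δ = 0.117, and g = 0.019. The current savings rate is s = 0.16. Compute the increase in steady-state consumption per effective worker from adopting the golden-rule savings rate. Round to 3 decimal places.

The effective depreciation rate is n + g + δ = 0.011 + 0.019 + 0.117 = 0.147.
Current steady state (s = 0.16): k* = (0.16/0.147)^(1/0.63) ≈ 1.1440, y* = 1.1440^0.37 ≈ 1.0510, c* = (1−0.16)·1.0510 ≈ 0.8829.
At the golden rule the marginal product of capital equals n+g+δ: 0.37·k^(0.37−1) = 0.147. Solving, k_gold = (0.37/0.147)^(1/0.63) ≈ 4.3284.
y_gold = 4.3284^0.37 ≈ 1.7196, c_gold = y_gold − 0.147·k_gold ≈ 1.0834.
Gain: Δc = 1.0834 − 0.8829 ≈ 0.2005.

Δc ≈ 0.201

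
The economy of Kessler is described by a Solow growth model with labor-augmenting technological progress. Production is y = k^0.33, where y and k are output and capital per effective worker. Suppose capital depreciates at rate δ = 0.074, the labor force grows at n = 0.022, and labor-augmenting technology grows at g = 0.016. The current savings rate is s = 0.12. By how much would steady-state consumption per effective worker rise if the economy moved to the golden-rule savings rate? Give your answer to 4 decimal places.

Capital per effective worker breaks even when investment replaces (n + g + δ)·k; here n + g + δ = 0.112.
Current steady state (s = 0.12): k* = (0.12/0.112)^(1/0.67) ≈ 1.1085, y* = 1.1085^0.33 ≈ 1.0346, c* = (1−0.12)·1.0346 ≈ 0.9104.
Maximizing c = f(k) − (n+g+δ)·k gives f'(k) = n+g+δ, i.e. 0.33·k^(0.33−1) = 0.112, so k_gold = (0.33/0.112)^(1/0.67) ≈ 5.0170.
y_gold = 5.0170^0.33 ≈ 1.7027, c_gold = y_gold − 0.112·k_gold ≈ 1.1408.
Gain: Δc = 1.1408 − 0.9104 ≈ 0.2304.

Δc ≈ 0.2304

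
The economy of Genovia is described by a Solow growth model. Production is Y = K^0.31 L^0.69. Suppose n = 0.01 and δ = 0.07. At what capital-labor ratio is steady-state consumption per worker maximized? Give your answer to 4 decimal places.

k_gold ≈ 7.1214

Capital per worker breaks even when investment replaces (n + δ)·k; here n + δ = 0.08.
Maximizing c = f(k) − (n+δ)·k gives f'(k) = n+δ, i.e. 0.31·k^(0.31−1) = 0.08, so k_gold = (0.31/0.08)^(1/0.69) ≈ 7.1214.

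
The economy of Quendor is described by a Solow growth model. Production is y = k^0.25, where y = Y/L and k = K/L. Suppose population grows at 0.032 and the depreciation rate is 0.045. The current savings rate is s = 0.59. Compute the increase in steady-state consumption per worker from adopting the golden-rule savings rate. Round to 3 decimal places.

n + δ = 0.032 + 0.045 = 0.077.
Current steady state (s = 0.59): k* = (0.59/0.077)^(1/0.75) ≈ 15.1060, y* = 15.1060^0.25 ≈ 1.9715, c* = (1−0.59)·1.9715 ≈ 0.8083.
Setting f'(k) = n+δ gives 0.25·k^(0.25−1) = 0.077, hence k_gold = (0.25/0.077)^(1/0.75) ≈ 4.8076.
y_gold = 4.8076^0.25 ≈ 1.4808, c_gold = y_gold − 0.077·k_gold ≈ 1.1106.
Gain: Δc = 1.1106 − 0.8083 ≈ 0.3023.

Δc ≈ 0.302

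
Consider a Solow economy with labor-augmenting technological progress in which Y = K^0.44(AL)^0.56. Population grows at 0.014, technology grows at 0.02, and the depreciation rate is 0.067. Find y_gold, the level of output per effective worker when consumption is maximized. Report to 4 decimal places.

y_gold ≈ 3.1782

Break-even investment rate: n + g + δ = 0.014 + 0.02 + 0.067 = 0.101.
Maximizing c = f(k) − (n+g+δ)·k gives f'(k) = n+g+δ, i.e. 0.44·k^(0.44−1) = 0.101, so k_gold = (0.44/0.101)^(1/0.56) ≈ 13.8454.
Output: y_gold = k_gold^0.44 = 13.8454^0.44 ≈ 3.1782.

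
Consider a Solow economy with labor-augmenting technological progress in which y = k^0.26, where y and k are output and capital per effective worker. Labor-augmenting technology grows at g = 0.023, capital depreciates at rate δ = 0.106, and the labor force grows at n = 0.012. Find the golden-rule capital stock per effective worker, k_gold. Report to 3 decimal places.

Capital per effective worker breaks even when investment replaces (n + g + δ)·k; here n + g + δ = 0.141.
Golden rule sets MPK = n+g+δ: 0.26·k^(0.26−1) = 0.141, so k_gold = (0.26/0.141)^(1/0.74) ≈ 2.2863.

k_gold ≈ 2.286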